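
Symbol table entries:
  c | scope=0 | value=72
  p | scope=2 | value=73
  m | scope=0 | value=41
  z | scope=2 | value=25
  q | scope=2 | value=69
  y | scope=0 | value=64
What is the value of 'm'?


Searching symbol table for 'm':
  c | scope=0 | value=72
  p | scope=2 | value=73
  m | scope=0 | value=41 <- MATCH
  z | scope=2 | value=25
  q | scope=2 | value=69
  y | scope=0 | value=64
Found 'm' at scope 0 with value 41

41


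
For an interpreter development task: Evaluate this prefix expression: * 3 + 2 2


Parsing prefix expression: * 3 + 2 2
Step 1: Innermost operation '+ 2 2'
  2 + 2 = 4
Step 2: Outer operation '* 3 [4]'
  3 * 4 = 12

12


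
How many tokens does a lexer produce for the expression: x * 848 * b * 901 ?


Scanning 'x * 848 * b * 901'
Token 1: 'x' -> identifier
Token 2: '*' -> operator
Token 3: '848' -> integer_literal
Token 4: '*' -> operator
Token 5: 'b' -> identifier
Token 6: '*' -> operator
Token 7: '901' -> integer_literal
Total tokens: 7

7


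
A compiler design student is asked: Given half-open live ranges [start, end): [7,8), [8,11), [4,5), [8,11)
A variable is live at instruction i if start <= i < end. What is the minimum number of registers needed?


Live ranges:
  Var0: [7, 8)
  Var1: [8, 11)
  Var2: [4, 5)
  Var3: [8, 11)
Sweep-line events (position, delta, active):
  pos=4 start -> active=1
  pos=5 end -> active=0
  pos=7 start -> active=1
  pos=8 end -> active=0
  pos=8 start -> active=1
  pos=8 start -> active=2
  pos=11 end -> active=1
  pos=11 end -> active=0
Maximum simultaneous active: 2
Minimum registers needed: 2

2


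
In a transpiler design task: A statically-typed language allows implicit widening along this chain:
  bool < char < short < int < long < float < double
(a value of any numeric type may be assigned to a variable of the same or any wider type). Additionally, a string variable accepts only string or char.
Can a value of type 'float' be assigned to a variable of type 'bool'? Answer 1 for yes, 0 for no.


Target variable type: bool
Source value type: float
Numeric ranks: float=5, bool=0
Widening allowed iff rank(source) <= rank(target): 5 <= 0? No
Result: 0

0


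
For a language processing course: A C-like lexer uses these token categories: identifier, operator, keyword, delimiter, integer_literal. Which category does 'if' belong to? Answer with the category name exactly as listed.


Token: 'if'
Checking categories:
  identifier: no
  integer_literal: no
  operator: no
  keyword: YES
  delimiter: no
Category: keyword

keyword


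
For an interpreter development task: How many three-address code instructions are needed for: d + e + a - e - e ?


Expression: d + e + a - e - e
Generating three-address code (respecting * over +/- precedence):
  Instruction 1: t1 = d + e
  Instruction 2: t2 = t1 + a
  Instruction 3: t3 = t2 - e
  Instruction 4: t4 = t3 - e
Total instructions: 4

4


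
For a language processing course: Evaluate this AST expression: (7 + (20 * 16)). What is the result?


Expression: (7 + (20 * 16))
Evaluating step by step:
  20 * 16 = 320
  7 + 320 = 327
Result: 327

327


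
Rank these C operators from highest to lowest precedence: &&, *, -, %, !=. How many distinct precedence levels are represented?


Looking up precedence for each operator:
  && -> precedence 2
  * -> precedence 6
  - -> precedence 5
  % -> precedence 6
  != -> precedence 3
Sorted highest to lowest: *, %, -, !=, &&
Distinct precedence values: [6, 5, 3, 2]
Number of distinct levels: 4

4


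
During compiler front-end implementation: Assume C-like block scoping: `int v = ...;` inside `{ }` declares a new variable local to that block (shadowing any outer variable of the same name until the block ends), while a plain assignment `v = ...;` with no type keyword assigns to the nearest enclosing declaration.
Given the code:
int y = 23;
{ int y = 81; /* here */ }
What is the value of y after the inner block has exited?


Analyzing scoping rules:
Outer scope: declares y = 23
Inner block: 'int y = 81;' declares a NEW y that shadows the outer one
When the block exits the inner y goes out of scope; the outer y was never modified -> 23
Result: 23

23


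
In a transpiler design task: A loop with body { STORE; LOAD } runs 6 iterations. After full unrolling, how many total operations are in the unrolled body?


Loop body operations: STORE, LOAD (2 ops per iteration)
Unrolling 6 iterations:
  Iteration 1: STORE, LOAD (2 ops)
  Iteration 2: STORE, LOAD (2 ops)
  Iteration 3: STORE, LOAD (2 ops)
  Iteration 4: STORE, LOAD (2 ops)
  Iteration 5: STORE, LOAD (2 ops)
  Iteration 6: STORE, LOAD (2 ops)
Total: 6 iterations * 2 ops/iter = 12 operations

12


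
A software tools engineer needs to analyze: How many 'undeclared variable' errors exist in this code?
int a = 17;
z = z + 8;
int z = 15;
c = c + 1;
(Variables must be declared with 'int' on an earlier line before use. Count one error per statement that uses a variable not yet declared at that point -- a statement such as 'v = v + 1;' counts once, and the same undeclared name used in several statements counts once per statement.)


Scanning code line by line:
  Line 1: declare 'a' -> declared = ['a']
  Line 2: use 'z' -> ERROR (undeclared)
  Line 3: declare 'z' -> declared = ['a', 'z']
  Line 4: use 'c' -> ERROR (undeclared)
Total undeclared variable errors: 2

2


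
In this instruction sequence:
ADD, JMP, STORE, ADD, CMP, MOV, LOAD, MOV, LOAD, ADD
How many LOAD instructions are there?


Scanning instruction sequence for LOAD:
  Position 1: ADD
  Position 2: JMP
  Position 3: STORE
  Position 4: ADD
  Position 5: CMP
  Position 6: MOV
  Position 7: LOAD <- MATCH
  Position 8: MOV
  Position 9: LOAD <- MATCH
  Position 10: ADD
Matches at positions: [7, 9]
Total LOAD count: 2

2


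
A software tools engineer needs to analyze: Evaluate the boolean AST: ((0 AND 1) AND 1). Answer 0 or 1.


Step 1: Evaluate inner node
  0 AND 1 = 0
Step 2: Evaluate root node
  0 AND 1 = 0

0


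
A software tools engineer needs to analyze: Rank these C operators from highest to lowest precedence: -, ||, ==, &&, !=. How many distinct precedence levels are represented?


Looking up precedence for each operator:
  - -> precedence 5
  || -> precedence 1
  == -> precedence 3
  && -> precedence 2
  != -> precedence 3
Sorted highest to lowest: -, ==, !=, &&, ||
Distinct precedence values: [5, 3, 2, 1]
Number of distinct levels: 4

4


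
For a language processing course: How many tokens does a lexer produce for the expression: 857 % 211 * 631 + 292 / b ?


Scanning '857 % 211 * 631 + 292 / b'
Token 1: '857' -> integer_literal
Token 2: '%' -> operator
Token 3: '211' -> integer_literal
Token 4: '*' -> operator
Token 5: '631' -> integer_literal
Token 6: '+' -> operator
Token 7: '292' -> integer_literal
Token 8: '/' -> operator
Token 9: 'b' -> identifier
Total tokens: 9

9


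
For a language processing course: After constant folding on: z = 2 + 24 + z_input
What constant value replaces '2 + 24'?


Identifying constant sub-expression:
  Original: z = 2 + 24 + z_input
  2 and 24 are both compile-time constants
  Evaluating: 2 + 24 = 26
  After folding: z = 26 + z_input

26


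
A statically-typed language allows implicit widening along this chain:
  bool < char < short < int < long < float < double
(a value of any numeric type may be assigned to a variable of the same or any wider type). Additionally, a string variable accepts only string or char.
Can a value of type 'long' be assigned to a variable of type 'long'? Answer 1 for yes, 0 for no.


Target variable type: long
Source value type: long
Numeric ranks: long=4, long=4
Widening allowed iff rank(source) <= rank(target): 4 <= 4? Yes
Result: 1

1


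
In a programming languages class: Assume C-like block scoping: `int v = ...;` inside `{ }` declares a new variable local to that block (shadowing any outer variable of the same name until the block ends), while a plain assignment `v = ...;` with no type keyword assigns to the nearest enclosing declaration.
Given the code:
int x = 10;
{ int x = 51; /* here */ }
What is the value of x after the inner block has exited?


Analyzing scoping rules:
Outer scope: declares x = 10
Inner block: 'int x = 51;' declares a NEW x that shadows the outer one
When the block exits the inner x goes out of scope; the outer x was never modified -> 10
Result: 10

10


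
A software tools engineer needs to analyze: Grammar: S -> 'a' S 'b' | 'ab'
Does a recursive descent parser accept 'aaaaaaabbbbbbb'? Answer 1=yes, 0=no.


Grammar accepts strings of the form a^n b^n (n >= 1)
Word: 'aaaaaaabbbbbbb'
Counting: 7 a's and 7 b's
Check: 7 == 7? Yes
Derivation (S -> aSb applied 6 time(s), then S -> ab): S => aSb => aaSbb => aaaSbbb => aaaaSbbbb => aaaaaSbbbbb => aaaaaaSbbbbbb => aaaaaaabbbbbbb
Accepted

1


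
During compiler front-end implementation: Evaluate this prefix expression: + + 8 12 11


Parsing prefix expression: + + 8 12 11
Step 1: Innermost operation '+ 8 12'
  8 + 12 = 20
Step 2: Outer operation '+ [20] 11'
  20 + 11 = 31

31


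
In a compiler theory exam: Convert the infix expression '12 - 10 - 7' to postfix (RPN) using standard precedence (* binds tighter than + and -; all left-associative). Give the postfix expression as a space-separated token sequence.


Applying the shunting-yard algorithm:
  Operand 12 -> output
  Push '-' onto operator stack -> op-stack: [-]
  Operand 10 -> output
  See '-' (prec 1); top '-' (prec 1) >= it -> pop '-' to output
  Push '-' onto operator stack -> op-stack: [-]
  Operand 7 -> output
  End of input: pop '-' to output
Postfix result: 12 10 - 7 -

12 10 - 7 -


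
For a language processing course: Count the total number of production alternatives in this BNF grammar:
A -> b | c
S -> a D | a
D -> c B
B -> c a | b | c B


Counting alternatives per rule:
  A: 2 alternative(s)
  S: 2 alternative(s)
  D: 1 alternative(s)
  B: 3 alternative(s)
Sum: 2 + 2 + 1 + 3 = 8

8


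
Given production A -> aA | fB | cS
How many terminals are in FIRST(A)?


Production: A -> aA | fB | cS
Examining each alternative for leading terminals:
  A -> aA : first terminal = 'a'
  A -> fB : first terminal = 'f'
  A -> cS : first terminal = 'c'
FIRST(A) = {a, c, f}
Count: 3

3


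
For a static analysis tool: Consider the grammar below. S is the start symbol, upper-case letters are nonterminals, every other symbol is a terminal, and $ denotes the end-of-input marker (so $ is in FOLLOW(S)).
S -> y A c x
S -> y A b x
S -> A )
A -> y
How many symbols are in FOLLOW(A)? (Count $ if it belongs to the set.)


S is the start symbol and does not occur in any rule body, so FOLLOW(S) = {$}.
Examining every occurrence of A in a rule body:
  S -> y A c x : A is followed by terminal 'c' -> add 'c'
  S -> y A b x : A is followed by terminal 'b' -> add 'b'
  S -> A ) : A is followed by terminal ')' -> add ')'
  A -> y : A does not occur in the body -> contributes nothing
FOLLOW(A) = {), b, c}
Count: 3

3


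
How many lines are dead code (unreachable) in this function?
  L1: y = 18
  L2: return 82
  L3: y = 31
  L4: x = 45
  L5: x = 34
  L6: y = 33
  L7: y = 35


Analyzing control flow:
  L1: reachable (before return)
  L2: reachable (return statement)
  L3: DEAD (after return at L2)
  L4: DEAD (after return at L2)
  L5: DEAD (after return at L2)
  L6: DEAD (after return at L2)
  L7: DEAD (after return at L2)
Return at L2, total lines = 7
Dead lines: L3 through L7
Count: 5

5


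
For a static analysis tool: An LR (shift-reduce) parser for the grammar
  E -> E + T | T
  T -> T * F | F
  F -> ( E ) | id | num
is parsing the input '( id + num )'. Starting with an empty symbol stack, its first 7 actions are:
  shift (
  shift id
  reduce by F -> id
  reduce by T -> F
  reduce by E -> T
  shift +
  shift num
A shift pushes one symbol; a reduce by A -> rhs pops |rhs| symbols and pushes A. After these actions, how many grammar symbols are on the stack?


Tracking the symbol stack through each action:
  Action 1: shift '(' : push -> stack = [(] (size 1)
  Action 2: shift 'id' : push -> stack = [(, id] (size 2)
  Action 3: reduce by F -> id : pop 1, push F -> stack = [(, F] (size 2)
  Action 4: reduce by T -> F : pop 1, push T -> stack = [(, T] (size 2)
  Action 5: reduce by E -> T : pop 1, push E -> stack = [(, E] (size 2)
  Action 6: shift '+' : push -> stack = [(, E, +] (size 3)
  Action 7: shift 'num' : push -> stack = [(, E, +, num] (size 4)
Final stack size: 4

4


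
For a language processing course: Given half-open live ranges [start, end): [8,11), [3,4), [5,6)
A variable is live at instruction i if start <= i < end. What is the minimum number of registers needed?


Live ranges:
  Var0: [8, 11)
  Var1: [3, 4)
  Var2: [5, 6)
Sweep-line events (position, delta, active):
  pos=3 start -> active=1
  pos=4 end -> active=0
  pos=5 start -> active=1
  pos=6 end -> active=0
  pos=8 start -> active=1
  pos=11 end -> active=0
Maximum simultaneous active: 1
Minimum registers needed: 1

1


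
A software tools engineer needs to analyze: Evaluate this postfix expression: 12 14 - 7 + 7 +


Processing tokens left to right:
Push 12, Push 14
Pop 12 and 14, compute 12 - 14 = -2, push -2
Push 7
Pop -2 and 7, compute -2 + 7 = 5, push 5
Push 7
Pop 5 and 7, compute 5 + 7 = 12, push 12
Stack result: 12

12


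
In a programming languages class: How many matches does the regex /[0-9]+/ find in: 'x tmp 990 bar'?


Pattern: /[0-9]+/ (int literals)
Input: 'x tmp 990 bar'
Scanning for matches:
  Match 1: '990'
Total matches: 1

1


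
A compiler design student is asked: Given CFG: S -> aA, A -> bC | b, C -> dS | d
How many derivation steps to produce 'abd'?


Grammar: S -> aA, A -> bC | b, C -> dS | d
Deriving 'abd':
Step 1: S -> aA => aA
Step 2: A -> bC => abC
Step 3: C -> d => abd
Total derivation steps: 3

3


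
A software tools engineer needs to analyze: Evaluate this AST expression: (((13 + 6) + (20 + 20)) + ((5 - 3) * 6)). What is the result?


Expression: (((13 + 6) + (20 + 20)) + ((5 - 3) * 6))
Evaluating step by step:
  13 + 6 = 19
  20 + 20 = 40
  19 + 40 = 59
  5 - 3 = 2
  2 * 6 = 12
  59 + 12 = 71
Result: 71

71


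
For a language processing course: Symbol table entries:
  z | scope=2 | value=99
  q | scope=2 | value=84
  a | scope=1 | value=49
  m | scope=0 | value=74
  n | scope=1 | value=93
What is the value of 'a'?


Searching symbol table for 'a':
  z | scope=2 | value=99
  q | scope=2 | value=84
  a | scope=1 | value=49 <- MATCH
  m | scope=0 | value=74
  n | scope=1 | value=93
Found 'a' at scope 1 with value 49

49


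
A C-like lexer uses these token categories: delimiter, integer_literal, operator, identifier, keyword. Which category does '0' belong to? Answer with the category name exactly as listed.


Token: '0'
Checking categories:
  identifier: no
  integer_literal: YES
  operator: no
  keyword: no
  delimiter: no
Category: integer_literal

integer_literal


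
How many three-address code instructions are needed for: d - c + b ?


Expression: d - c + b
Generating three-address code (respecting * over +/- precedence):
  Instruction 1: t1 = d - c
  Instruction 2: t2 = t1 + b
Total instructions: 2

2


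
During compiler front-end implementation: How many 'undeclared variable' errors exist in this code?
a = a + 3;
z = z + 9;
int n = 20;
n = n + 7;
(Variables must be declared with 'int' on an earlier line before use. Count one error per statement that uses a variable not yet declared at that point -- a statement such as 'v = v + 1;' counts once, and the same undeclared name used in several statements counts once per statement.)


Scanning code line by line:
  Line 1: use 'a' -> ERROR (undeclared)
  Line 2: use 'z' -> ERROR (undeclared)
  Line 3: declare 'n' -> declared = ['n']
  Line 4: use 'n' -> OK (declared)
Total undeclared variable errors: 2

2


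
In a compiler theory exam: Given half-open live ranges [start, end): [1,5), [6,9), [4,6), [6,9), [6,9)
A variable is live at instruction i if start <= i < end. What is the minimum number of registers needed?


Live ranges:
  Var0: [1, 5)
  Var1: [6, 9)
  Var2: [4, 6)
  Var3: [6, 9)
  Var4: [6, 9)
Sweep-line events (position, delta, active):
  pos=1 start -> active=1
  pos=4 start -> active=2
  pos=5 end -> active=1
  pos=6 end -> active=0
  pos=6 start -> active=1
  pos=6 start -> active=2
  pos=6 start -> active=3
  pos=9 end -> active=2
  pos=9 end -> active=1
  pos=9 end -> active=0
Maximum simultaneous active: 3
Minimum registers needed: 3

3


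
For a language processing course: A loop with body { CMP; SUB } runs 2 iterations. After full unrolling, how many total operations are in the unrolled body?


Loop body operations: CMP, SUB (2 ops per iteration)
Unrolling 2 iterations:
  Iteration 1: CMP, SUB (2 ops)
  Iteration 2: CMP, SUB (2 ops)
Total: 2 iterations * 2 ops/iter = 4 operations

4


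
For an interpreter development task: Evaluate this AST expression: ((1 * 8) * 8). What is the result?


Expression: ((1 * 8) * 8)
Evaluating step by step:
  1 * 8 = 8
  8 * 8 = 64
Result: 64

64


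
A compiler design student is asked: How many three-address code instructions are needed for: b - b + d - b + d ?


Expression: b - b + d - b + d
Generating three-address code (respecting * over +/- precedence):
  Instruction 1: t1 = b - b
  Instruction 2: t2 = t1 + d
  Instruction 3: t3 = t2 - b
  Instruction 4: t4 = t3 + d
Total instructions: 4

4


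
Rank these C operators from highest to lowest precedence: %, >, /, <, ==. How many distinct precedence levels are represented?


Looking up precedence for each operator:
  % -> precedence 6
  > -> precedence 4
  / -> precedence 6
  < -> precedence 4
  == -> precedence 3
Sorted highest to lowest: %, /, >, <, ==
Distinct precedence values: [6, 4, 3]
Number of distinct levels: 3

3


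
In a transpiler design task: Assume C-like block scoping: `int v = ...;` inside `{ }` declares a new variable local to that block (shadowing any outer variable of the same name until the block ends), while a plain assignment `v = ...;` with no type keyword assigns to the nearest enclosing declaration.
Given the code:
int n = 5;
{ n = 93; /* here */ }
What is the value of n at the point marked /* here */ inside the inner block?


Analyzing scoping rules:
Outer scope: declares n = 5
Inner block: 'n = 93;' has no type keyword, so it is an assignment to the outer n (no shadowing)
Inside the block, after the assignment -> 93
Result: 93

93


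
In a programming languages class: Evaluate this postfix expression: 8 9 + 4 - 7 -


Processing tokens left to right:
Push 8, Push 9
Pop 8 and 9, compute 8 + 9 = 17, push 17
Push 4
Pop 17 and 4, compute 17 - 4 = 13, push 13
Push 7
Pop 13 and 7, compute 13 - 7 = 6, push 6
Stack result: 6

6


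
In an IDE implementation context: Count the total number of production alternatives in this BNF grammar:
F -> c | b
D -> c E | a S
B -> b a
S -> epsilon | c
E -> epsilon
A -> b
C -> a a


Counting alternatives per rule:
  F: 2 alternative(s)
  D: 2 alternative(s)
  B: 1 alternative(s)
  S: 2 alternative(s)
  E: 1 alternative(s)
  A: 1 alternative(s)
  C: 1 alternative(s)
Sum: 2 + 2 + 1 + 2 + 1 + 1 + 1 = 10

10


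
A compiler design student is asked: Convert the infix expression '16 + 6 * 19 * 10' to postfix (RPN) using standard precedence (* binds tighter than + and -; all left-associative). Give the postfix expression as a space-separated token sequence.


Applying the shunting-yard algorithm:
  Operand 16 -> output
  Push '+' onto operator stack -> op-stack: [+]
  Operand 6 -> output
  Push '*' onto operator stack -> op-stack: [+, *]
  Operand 19 -> output
  See '*' (prec 2); top '*' (prec 2) >= it -> pop '*' to output
  Push '*' onto operator stack -> op-stack: [+, *]
  Operand 10 -> output
  End of input: pop '*' to output
  End of input: pop '+' to output
Postfix result: 16 6 19 * 10 * +

16 6 19 * 10 * +


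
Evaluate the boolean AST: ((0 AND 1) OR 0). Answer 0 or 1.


Step 1: Evaluate inner node
  0 AND 1 = 0
Step 2: Evaluate root node
  0 OR 0 = 0

0


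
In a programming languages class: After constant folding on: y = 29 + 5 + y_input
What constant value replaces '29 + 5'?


Identifying constant sub-expression:
  Original: y = 29 + 5 + y_input
  29 and 5 are both compile-time constants
  Evaluating: 29 + 5 = 34
  After folding: y = 34 + y_input

34


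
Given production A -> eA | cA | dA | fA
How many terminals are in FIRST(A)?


Production: A -> eA | cA | dA | fA
Examining each alternative for leading terminals:
  A -> eA : first terminal = 'e'
  A -> cA : first terminal = 'c'
  A -> dA : first terminal = 'd'
  A -> fA : first terminal = 'f'
FIRST(A) = {c, d, e, f}
Count: 4

4


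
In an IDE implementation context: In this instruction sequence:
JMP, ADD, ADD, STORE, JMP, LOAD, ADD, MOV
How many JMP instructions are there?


Scanning instruction sequence for JMP:
  Position 1: JMP <- MATCH
  Position 2: ADD
  Position 3: ADD
  Position 4: STORE
  Position 5: JMP <- MATCH
  Position 6: LOAD
  Position 7: ADD
  Position 8: MOV
Matches at positions: [1, 5]
Total JMP count: 2

2


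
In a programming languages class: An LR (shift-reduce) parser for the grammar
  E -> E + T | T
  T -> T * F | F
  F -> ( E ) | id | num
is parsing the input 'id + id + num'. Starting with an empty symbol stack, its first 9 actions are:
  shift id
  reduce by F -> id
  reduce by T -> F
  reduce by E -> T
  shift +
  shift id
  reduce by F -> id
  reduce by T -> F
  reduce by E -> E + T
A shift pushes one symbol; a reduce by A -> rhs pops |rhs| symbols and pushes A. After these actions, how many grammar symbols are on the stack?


Tracking the symbol stack through each action:
  Action 1: shift 'id' : push -> stack = [id] (size 1)
  Action 2: reduce by F -> id : pop 1, push F -> stack = [F] (size 1)
  Action 3: reduce by T -> F : pop 1, push T -> stack = [T] (size 1)
  Action 4: reduce by E -> T : pop 1, push E -> stack = [E] (size 1)
  Action 5: shift '+' : push -> stack = [E, +] (size 2)
  Action 6: shift 'id' : push -> stack = [E, +, id] (size 3)
  Action 7: reduce by F -> id : pop 1, push F -> stack = [E, +, F] (size 3)
  Action 8: reduce by T -> F : pop 1, push T -> stack = [E, +, T] (size 3)
  Action 9: reduce by E -> E + T : pop 3, push E -> stack = [E] (size 1)
Final stack size: 1

1


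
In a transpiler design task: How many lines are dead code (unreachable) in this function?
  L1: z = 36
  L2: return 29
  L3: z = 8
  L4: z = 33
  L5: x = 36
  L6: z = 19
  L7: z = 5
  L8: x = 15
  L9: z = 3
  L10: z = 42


Analyzing control flow:
  L1: reachable (before return)
  L2: reachable (return statement)
  L3: DEAD (after return at L2)
  L4: DEAD (after return at L2)
  L5: DEAD (after return at L2)
  L6: DEAD (after return at L2)
  L7: DEAD (after return at L2)
  L8: DEAD (after return at L2)
  L9: DEAD (after return at L2)
  L10: DEAD (after return at L2)
Return at L2, total lines = 10
Dead lines: L3 through L10
Count: 8

8


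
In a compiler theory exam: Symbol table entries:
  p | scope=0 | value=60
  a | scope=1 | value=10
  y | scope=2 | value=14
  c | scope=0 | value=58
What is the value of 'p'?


Searching symbol table for 'p':
  p | scope=0 | value=60 <- MATCH
  a | scope=1 | value=10
  y | scope=2 | value=14
  c | scope=0 | value=58
Found 'p' at scope 0 with value 60

60


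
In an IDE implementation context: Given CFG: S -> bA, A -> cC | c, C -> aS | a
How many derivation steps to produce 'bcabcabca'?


Grammar: S -> bA, A -> cC | c, C -> aS | a
Deriving 'bcabcabca':
Step 1: S -> bA => bA
Step 2: A -> cC => bcC
Step 3: C -> aS => bcaS
Step 4: S -> bA => bcabA
Step 5: A -> cC => bcabcC
Step 6: C -> aS => bcabcaS
Step 7: S -> bA => bcabcabA
Step 8: A -> cC => bcabcabcC
Step 9: C -> a => bcabcabca
Total derivation steps: 9

9


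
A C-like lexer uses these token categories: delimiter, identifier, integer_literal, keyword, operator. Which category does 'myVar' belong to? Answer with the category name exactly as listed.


Token: 'myVar'
Checking categories:
  identifier: YES
  integer_literal: no
  operator: no
  keyword: no
  delimiter: no
Category: identifier

identifier


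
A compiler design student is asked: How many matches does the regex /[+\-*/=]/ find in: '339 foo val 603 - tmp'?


Pattern: /[+\-*/=]/ (operators)
Input: '339 foo val 603 - tmp'
Scanning for matches:
  Match 1: '-'
Total matches: 1

1


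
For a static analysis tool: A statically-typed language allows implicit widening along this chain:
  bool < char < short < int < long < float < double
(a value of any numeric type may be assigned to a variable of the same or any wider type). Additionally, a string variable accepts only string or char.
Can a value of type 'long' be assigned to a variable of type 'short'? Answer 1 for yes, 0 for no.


Target variable type: short
Source value type: long
Numeric ranks: long=4, short=2
Widening allowed iff rank(source) <= rank(target): 4 <= 2? No
Result: 0

0


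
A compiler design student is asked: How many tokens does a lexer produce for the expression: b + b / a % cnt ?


Scanning 'b + b / a % cnt'
Token 1: 'b' -> identifier
Token 2: '+' -> operator
Token 3: 'b' -> identifier
Token 4: '/' -> operator
Token 5: 'a' -> identifier
Token 6: '%' -> operator
Token 7: 'cnt' -> identifier
Total tokens: 7

7


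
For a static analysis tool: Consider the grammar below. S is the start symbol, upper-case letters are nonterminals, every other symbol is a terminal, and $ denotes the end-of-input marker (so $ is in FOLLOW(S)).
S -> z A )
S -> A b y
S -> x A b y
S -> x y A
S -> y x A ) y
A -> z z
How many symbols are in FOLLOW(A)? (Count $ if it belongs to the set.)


S is the start symbol and does not occur in any rule body, so FOLLOW(S) = {$}.
Examining every occurrence of A in a rule body:
  S -> z A ) : A is followed by terminal ')' -> add ')'
  S -> A b y : A is followed by terminal 'b' -> add 'b'
  S -> x A b y : A is followed by terminal 'b' -> add 'b' (already in the set)
  S -> x y A : A is at the right end -> add FOLLOW(S) = {$}
  S -> y x A ) y : A is followed by terminal ')' -> add ')' (already in the set)
  A -> z z : A does not occur in the body -> contributes nothing
FOLLOW(A) = {), b, $}
Count: 3

3


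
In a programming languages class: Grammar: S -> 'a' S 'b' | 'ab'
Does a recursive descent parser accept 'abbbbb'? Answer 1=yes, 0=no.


Grammar accepts strings of the form a^n b^n (n >= 1)
Word: 'abbbbb'
Counting: 1 a's and 5 b's
Check: 1 == 5? No
Mismatch: a-count != b-count
Rejected

0


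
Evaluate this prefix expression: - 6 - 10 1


Parsing prefix expression: - 6 - 10 1
Step 1: Innermost operation '- 10 1'
  10 - 1 = 9
Step 2: Outer operation '- 6 [9]'
  6 - 9 = -3

-3


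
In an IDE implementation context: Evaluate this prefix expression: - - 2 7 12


Parsing prefix expression: - - 2 7 12
Step 1: Innermost operation '- 2 7'
  2 - 7 = -5
Step 2: Outer operation '- [-5] 12'
  -5 - 12 = -17

-17


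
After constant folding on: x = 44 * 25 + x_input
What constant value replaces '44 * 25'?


Identifying constant sub-expression:
  Original: x = 44 * 25 + x_input
  44 and 25 are both compile-time constants
  Evaluating: 44 * 25 = 1100
  After folding: x = 1100 + x_input

1100


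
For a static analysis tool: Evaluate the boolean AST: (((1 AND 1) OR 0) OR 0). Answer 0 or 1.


Step 1: Evaluate inner node
  1 AND 1 = 1
Step 2: Evaluate next node
  1 OR 0 = 1
Step 3: Evaluate root node
  1 OR 0 = 1

1


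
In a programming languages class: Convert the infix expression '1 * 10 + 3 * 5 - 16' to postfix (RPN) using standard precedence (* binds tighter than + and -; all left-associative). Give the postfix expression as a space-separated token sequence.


Applying the shunting-yard algorithm:
  Operand 1 -> output
  Push '*' onto operator stack -> op-stack: [*]
  Operand 10 -> output
  See '+' (prec 1); top '*' (prec 2) >= it -> pop '*' to output
  Push '+' onto operator stack -> op-stack: [+]
  Operand 3 -> output
  Push '*' onto operator stack -> op-stack: [+, *]
  Operand 5 -> output
  See '-' (prec 1); top '*' (prec 2) >= it -> pop '*' to output
  See '-' (prec 1); top '+' (prec 1) >= it -> pop '+' to output
  Push '-' onto operator stack -> op-stack: [-]
  Operand 16 -> output
  End of input: pop '-' to output
Postfix result: 1 10 * 3 5 * + 16 -

1 10 * 3 5 * + 16 -


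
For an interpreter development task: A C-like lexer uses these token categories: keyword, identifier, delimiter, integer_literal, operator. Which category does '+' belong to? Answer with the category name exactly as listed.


Token: '+'
Checking categories:
  identifier: no
  integer_literal: no
  operator: YES
  keyword: no
  delimiter: no
Category: operator

operator


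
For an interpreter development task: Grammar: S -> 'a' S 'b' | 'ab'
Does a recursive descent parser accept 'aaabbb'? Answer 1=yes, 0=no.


Grammar accepts strings of the form a^n b^n (n >= 1)
Word: 'aaabbb'
Counting: 3 a's and 3 b's
Check: 3 == 3? Yes
Derivation (S -> aSb applied 2 time(s), then S -> ab): S => aSb => aaSbb => aaabbb
Accepted

1


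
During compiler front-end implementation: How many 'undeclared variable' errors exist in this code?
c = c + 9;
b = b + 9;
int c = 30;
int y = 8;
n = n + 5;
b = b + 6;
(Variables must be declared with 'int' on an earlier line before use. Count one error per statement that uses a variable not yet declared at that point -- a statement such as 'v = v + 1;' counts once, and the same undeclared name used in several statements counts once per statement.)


Scanning code line by line:
  Line 1: use 'c' -> ERROR (undeclared)
  Line 2: use 'b' -> ERROR (undeclared)
  Line 3: declare 'c' -> declared = ['c']
  Line 4: declare 'y' -> declared = ['c', 'y']
  Line 5: use 'n' -> ERROR (undeclared)
  Line 6: use 'b' -> ERROR (undeclared)
Total undeclared variable errors: 4

4


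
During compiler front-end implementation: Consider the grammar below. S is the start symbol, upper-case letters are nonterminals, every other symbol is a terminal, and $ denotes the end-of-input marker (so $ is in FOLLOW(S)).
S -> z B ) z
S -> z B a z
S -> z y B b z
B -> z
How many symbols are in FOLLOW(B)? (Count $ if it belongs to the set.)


S is the start symbol and does not occur in any rule body, so FOLLOW(S) = {$}.
Examining every occurrence of B in a rule body:
  S -> z B ) z : B is followed by terminal ')' -> add ')'
  S -> z B a z : B is followed by terminal 'a' -> add 'a'
  S -> z y B b z : B is followed by terminal 'b' -> add 'b'
  B -> z : B does not occur in the body -> contributes nothing
FOLLOW(B) = {), a, b}
Count: 3

3


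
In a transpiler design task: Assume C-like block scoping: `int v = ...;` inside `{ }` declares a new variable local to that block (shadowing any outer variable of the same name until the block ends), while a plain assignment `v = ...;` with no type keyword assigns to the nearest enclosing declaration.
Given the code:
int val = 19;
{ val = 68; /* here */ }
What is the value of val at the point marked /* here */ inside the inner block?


Analyzing scoping rules:
Outer scope: declares val = 19
Inner block: 'val = 68;' has no type keyword, so it is an assignment to the outer val (no shadowing)
Inside the block, after the assignment -> 68
Result: 68

68


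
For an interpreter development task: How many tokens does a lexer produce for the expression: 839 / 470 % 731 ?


Scanning '839 / 470 % 731'
Token 1: '839' -> integer_literal
Token 2: '/' -> operator
Token 3: '470' -> integer_literal
Token 4: '%' -> operator
Token 5: '731' -> integer_literal
Total tokens: 5

5


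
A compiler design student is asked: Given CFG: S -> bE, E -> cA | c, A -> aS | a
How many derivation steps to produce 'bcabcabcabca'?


Grammar: S -> bE, E -> cA | c, A -> aS | a
Deriving 'bcabcabcabca':
Step 1: S -> bE => bE
Step 2: E -> cA => bcA
Step 3: A -> aS => bcaS
Step 4: S -> bE => bcabE
Step 5: E -> cA => bcabcA
Step 6: A -> aS => bcabcaS
Step 7: S -> bE => bcabcabE
Step 8: E -> cA => bcabcabcA
Step 9: A -> aS => bcabcabcaS
Step 10: S -> bE => bcabcabcabE
Step 11: E -> cA => bcabcabcabcA
Step 12: A -> a => bcabcabcabca
Total derivation steps: 12

12


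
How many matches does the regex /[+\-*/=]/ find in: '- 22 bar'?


Pattern: /[+\-*/=]/ (operators)
Input: '- 22 bar'
Scanning for matches:
  Match 1: '-'
Total matches: 1

1


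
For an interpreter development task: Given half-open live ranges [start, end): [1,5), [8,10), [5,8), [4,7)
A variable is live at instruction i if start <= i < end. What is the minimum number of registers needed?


Live ranges:
  Var0: [1, 5)
  Var1: [8, 10)
  Var2: [5, 8)
  Var3: [4, 7)
Sweep-line events (position, delta, active):
  pos=1 start -> active=1
  pos=4 start -> active=2
  pos=5 end -> active=1
  pos=5 start -> active=2
  pos=7 end -> active=1
  pos=8 end -> active=0
  pos=8 start -> active=1
  pos=10 end -> active=0
Maximum simultaneous active: 2
Minimum registers needed: 2

2


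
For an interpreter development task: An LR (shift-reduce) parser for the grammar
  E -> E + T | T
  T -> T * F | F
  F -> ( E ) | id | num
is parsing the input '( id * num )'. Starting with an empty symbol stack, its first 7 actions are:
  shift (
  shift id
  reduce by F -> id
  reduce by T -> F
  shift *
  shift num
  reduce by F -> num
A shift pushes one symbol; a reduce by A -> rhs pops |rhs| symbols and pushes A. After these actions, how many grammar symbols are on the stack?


Tracking the symbol stack through each action:
  Action 1: shift '(' : push -> stack = [(] (size 1)
  Action 2: shift 'id' : push -> stack = [(, id] (size 2)
  Action 3: reduce by F -> id : pop 1, push F -> stack = [(, F] (size 2)
  Action 4: reduce by T -> F : pop 1, push T -> stack = [(, T] (size 2)
  Action 5: shift '*' : push -> stack = [(, T, *] (size 3)
  Action 6: shift 'num' : push -> stack = [(, T, *, num] (size 4)
  Action 7: reduce by F -> num : pop 1, push F -> stack = [(, T, *, F] (size 4)
Final stack size: 4

4


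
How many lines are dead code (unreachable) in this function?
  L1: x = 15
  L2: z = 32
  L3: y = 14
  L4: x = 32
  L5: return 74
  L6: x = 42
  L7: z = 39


Analyzing control flow:
  L1: reachable (before return)
  L2: reachable (before return)
  L3: reachable (before return)
  L4: reachable (before return)
  L5: reachable (return statement)
  L6: DEAD (after return at L5)
  L7: DEAD (after return at L5)
Return at L5, total lines = 7
Dead lines: L6 through L7
Count: 2

2


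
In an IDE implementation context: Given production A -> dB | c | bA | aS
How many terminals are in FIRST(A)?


Production: A -> dB | c | bA | aS
Examining each alternative for leading terminals:
  A -> dB : first terminal = 'd'
  A -> c : first terminal = 'c'
  A -> bA : first terminal = 'b'
  A -> aS : first terminal = 'a'
FIRST(A) = {a, b, c, d}
Count: 4

4


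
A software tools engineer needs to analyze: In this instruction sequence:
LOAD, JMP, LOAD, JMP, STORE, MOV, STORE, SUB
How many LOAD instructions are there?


Scanning instruction sequence for LOAD:
  Position 1: LOAD <- MATCH
  Position 2: JMP
  Position 3: LOAD <- MATCH
  Position 4: JMP
  Position 5: STORE
  Position 6: MOV
  Position 7: STORE
  Position 8: SUB
Matches at positions: [1, 3]
Total LOAD count: 2

2


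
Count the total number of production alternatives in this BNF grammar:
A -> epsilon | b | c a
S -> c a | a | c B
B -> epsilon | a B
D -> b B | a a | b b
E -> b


Counting alternatives per rule:
  A: 3 alternative(s)
  S: 3 alternative(s)
  B: 2 alternative(s)
  D: 3 alternative(s)
  E: 1 alternative(s)
Sum: 3 + 3 + 2 + 3 + 1 = 12

12


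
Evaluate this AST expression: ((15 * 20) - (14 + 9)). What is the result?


Expression: ((15 * 20) - (14 + 9))
Evaluating step by step:
  15 * 20 = 300
  14 + 9 = 23
  300 - 23 = 277
Result: 277

277


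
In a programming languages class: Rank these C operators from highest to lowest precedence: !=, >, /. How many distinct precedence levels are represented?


Looking up precedence for each operator:
  != -> precedence 3
  > -> precedence 4
  / -> precedence 6
Sorted highest to lowest: /, >, !=
Distinct precedence values: [6, 4, 3]
Number of distinct levels: 3

3


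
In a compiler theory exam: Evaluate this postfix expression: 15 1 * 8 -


Processing tokens left to right:
Push 15, Push 1
Pop 15 and 1, compute 15 * 1 = 15, push 15
Push 8
Pop 15 and 8, compute 15 - 8 = 7, push 7
Stack result: 7

7


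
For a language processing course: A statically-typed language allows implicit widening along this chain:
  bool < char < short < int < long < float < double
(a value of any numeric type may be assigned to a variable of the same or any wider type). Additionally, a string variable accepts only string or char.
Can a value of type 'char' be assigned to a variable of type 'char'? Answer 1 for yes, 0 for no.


Target variable type: char
Source value type: char
Numeric ranks: char=1, char=1
Widening allowed iff rank(source) <= rank(target): 1 <= 1? Yes
Result: 1

1


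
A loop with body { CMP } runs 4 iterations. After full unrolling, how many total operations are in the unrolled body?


Loop body operations: CMP (1 op per iteration)
Unrolling 4 iterations:
  Iteration 1: CMP (1 ops)
  Iteration 2: CMP (1 ops)
  Iteration 3: CMP (1 ops)
  Iteration 4: CMP (1 ops)
Total: 4 iterations * 1 ops/iter = 4 operations

4


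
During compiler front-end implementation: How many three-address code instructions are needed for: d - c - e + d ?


Expression: d - c - e + d
Generating three-address code (respecting * over +/- precedence):
  Instruction 1: t1 = d - c
  Instruction 2: t2 = t1 - e
  Instruction 3: t3 = t2 + d
Total instructions: 3

3


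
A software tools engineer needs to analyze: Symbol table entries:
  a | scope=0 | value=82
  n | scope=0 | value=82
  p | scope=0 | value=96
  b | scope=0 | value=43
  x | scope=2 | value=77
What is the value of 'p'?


Searching symbol table for 'p':
  a | scope=0 | value=82
  n | scope=0 | value=82
  p | scope=0 | value=96 <- MATCH
  b | scope=0 | value=43
  x | scope=2 | value=77
Found 'p' at scope 0 with value 96

96


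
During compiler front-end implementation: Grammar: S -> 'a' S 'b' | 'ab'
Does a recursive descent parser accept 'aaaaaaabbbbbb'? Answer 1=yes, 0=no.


Grammar accepts strings of the form a^n b^n (n >= 1)
Word: 'aaaaaaabbbbbb'
Counting: 7 a's and 6 b's
Check: 7 == 6? No
Mismatch: a-count != b-count
Rejected

0


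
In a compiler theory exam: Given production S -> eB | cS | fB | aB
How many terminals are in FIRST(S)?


Production: S -> eB | cS | fB | aB
Examining each alternative for leading terminals:
  S -> eB : first terminal = 'e'
  S -> cS : first terminal = 'c'
  S -> fB : first terminal = 'f'
  S -> aB : first terminal = 'a'
FIRST(S) = {a, c, e, f}
Count: 4

4


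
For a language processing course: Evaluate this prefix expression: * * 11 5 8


Parsing prefix expression: * * 11 5 8
Step 1: Innermost operation '* 11 5'
  11 * 5 = 55
Step 2: Outer operation '* [55] 8'
  55 * 8 = 440

440


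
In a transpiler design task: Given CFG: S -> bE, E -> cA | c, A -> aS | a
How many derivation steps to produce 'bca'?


Grammar: S -> bE, E -> cA | c, A -> aS | a
Deriving 'bca':
Step 1: S -> bE => bE
Step 2: E -> cA => bcA
Step 3: A -> a => bca
Total derivation steps: 3

3


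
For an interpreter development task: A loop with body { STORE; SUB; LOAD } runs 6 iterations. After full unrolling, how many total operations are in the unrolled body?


Loop body operations: STORE, SUB, LOAD (3 ops per iteration)
Unrolling 6 iterations:
  Iteration 1: STORE, SUB, LOAD (3 ops)
  Iteration 2: STORE, SUB, LOAD (3 ops)
  Iteration 3: STORE, SUB, LOAD (3 ops)
  Iteration 4: STORE, SUB, LOAD (3 ops)
  Iteration 5: STORE, SUB, LOAD (3 ops)
  Iteration 6: STORE, SUB, LOAD (3 ops)
Total: 6 iterations * 3 ops/iter = 18 operations

18


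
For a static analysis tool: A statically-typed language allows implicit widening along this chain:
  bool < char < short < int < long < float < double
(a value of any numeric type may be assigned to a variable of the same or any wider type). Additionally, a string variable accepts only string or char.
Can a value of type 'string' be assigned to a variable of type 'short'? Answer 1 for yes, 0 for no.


Target variable type: short
Source value type: string
Rule: string cannot widen to any numeric type
Result: 0

0
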